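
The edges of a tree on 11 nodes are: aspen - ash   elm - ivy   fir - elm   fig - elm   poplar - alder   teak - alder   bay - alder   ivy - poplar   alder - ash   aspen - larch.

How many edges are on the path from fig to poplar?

3

fig - elm - ivy - poplar: 3 edges.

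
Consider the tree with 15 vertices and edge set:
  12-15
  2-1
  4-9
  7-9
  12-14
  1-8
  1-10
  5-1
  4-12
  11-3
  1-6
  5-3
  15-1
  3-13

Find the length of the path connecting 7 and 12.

7–9–4–12: 3 edges.

3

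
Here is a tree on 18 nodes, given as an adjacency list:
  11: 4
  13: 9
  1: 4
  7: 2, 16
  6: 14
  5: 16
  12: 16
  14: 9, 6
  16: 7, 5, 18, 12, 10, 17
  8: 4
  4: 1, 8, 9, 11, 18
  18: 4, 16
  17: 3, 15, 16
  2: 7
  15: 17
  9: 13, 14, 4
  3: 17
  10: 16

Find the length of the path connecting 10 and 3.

10–16–17–3: 3 edges.

3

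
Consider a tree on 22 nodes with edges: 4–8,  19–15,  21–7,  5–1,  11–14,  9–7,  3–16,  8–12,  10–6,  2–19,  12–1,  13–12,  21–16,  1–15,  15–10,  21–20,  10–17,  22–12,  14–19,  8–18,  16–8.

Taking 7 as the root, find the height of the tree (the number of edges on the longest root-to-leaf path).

9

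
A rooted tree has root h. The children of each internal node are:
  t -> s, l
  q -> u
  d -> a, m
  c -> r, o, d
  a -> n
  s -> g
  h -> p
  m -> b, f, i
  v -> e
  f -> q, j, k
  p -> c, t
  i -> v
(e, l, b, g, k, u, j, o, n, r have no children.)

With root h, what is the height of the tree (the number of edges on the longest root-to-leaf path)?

e sits deepest: h – p – c – d – m – i – v – e — 7 edges from the root.

7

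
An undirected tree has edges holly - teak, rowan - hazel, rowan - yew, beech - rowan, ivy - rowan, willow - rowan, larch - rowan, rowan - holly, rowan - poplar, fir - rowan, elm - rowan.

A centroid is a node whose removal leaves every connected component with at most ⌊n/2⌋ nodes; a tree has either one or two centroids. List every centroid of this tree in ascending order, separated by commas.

If rowan is removed the pieces have sizes 2, 1, 1, 1, 1, 1, 1, 1, 1, 1, all ≤ ⌊12/2⌋ = 6.
No neighbour of rowan does as well, so rowan is the unique centroid.

rowan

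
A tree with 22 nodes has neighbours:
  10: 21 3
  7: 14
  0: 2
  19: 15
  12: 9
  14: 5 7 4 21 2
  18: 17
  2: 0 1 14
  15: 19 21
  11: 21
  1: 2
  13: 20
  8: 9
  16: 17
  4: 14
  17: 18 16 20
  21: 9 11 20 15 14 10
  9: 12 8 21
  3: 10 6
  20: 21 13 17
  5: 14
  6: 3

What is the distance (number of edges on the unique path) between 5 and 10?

Walking from 5: 5 - 14 - 21 - 10. Length 3.

3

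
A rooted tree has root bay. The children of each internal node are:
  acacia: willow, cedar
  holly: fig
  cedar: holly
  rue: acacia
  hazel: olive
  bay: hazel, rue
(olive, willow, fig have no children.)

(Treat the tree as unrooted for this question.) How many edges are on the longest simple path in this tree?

7

BFS from olive reaches fig last, at distance 7; BFS from fig confirms no node is farther.
Path: olive – hazel – bay – rue – acacia – cedar – holly – fig.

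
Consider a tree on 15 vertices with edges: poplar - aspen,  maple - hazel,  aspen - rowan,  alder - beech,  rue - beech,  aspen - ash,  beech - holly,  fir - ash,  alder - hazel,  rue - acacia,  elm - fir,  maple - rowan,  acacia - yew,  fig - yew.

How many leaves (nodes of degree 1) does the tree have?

4

Degree-1 nodes: elm, fig, holly, poplar — 4 of them.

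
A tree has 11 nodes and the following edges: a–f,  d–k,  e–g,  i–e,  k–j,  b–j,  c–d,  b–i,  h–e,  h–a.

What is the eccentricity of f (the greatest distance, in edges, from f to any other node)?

9

The node farthest from f is c, via f-a-h-e-i-b-j-k-d-c — 9 edges.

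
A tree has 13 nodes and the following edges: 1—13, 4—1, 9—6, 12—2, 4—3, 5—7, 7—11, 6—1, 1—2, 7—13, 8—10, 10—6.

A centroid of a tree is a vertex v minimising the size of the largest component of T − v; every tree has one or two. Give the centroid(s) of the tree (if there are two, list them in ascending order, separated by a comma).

1

If 1 is removed the pieces have sizes 4, 4, 2, 2, all ≤ ⌊13/2⌋ = 6.
No neighbour of 1 does as well, so 1 is the unique centroid.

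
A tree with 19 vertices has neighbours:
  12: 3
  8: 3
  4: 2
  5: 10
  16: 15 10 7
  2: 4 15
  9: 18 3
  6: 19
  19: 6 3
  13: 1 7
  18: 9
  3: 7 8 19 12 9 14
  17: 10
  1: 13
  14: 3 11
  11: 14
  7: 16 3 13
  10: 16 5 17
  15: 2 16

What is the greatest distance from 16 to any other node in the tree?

4

A farthest node from 16 is 18 (11, 6 also at distance 4).
The path 16 – 7 – 3 – 9 – 18 has 4 edges.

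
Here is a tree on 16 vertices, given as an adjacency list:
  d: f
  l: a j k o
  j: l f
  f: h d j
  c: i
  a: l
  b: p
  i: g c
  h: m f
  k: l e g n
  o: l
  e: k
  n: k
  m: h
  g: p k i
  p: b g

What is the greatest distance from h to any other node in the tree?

Distances from h peak at 7, attained at b (c also at distance 7).
h–f–j–l–k–g–p–b

7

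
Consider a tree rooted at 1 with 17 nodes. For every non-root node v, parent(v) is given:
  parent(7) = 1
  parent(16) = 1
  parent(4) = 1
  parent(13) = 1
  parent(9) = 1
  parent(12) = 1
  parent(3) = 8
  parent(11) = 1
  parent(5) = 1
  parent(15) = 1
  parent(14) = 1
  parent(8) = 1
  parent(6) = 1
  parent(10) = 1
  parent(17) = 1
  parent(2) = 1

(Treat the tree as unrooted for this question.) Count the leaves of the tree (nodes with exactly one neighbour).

The leaves are 2, 3, 4, 5, 6, 7, 9, 10, 11, 12, 13, 14, 15, 16, 17.
That is 15 leaves.

15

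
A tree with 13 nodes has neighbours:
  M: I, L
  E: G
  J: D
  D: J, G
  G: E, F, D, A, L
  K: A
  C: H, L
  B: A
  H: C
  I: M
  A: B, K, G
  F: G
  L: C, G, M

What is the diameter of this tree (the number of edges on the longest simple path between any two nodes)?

5

Starting from B, a farthest node is I at distance 5.
One longest path: B - A - G - L - M - I.
So the diameter is 5.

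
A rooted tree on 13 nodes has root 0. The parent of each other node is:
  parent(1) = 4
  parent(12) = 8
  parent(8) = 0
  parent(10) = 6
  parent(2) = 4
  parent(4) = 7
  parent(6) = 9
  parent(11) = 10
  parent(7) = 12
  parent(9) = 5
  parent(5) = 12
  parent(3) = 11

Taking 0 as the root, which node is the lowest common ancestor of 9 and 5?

Path 9→root: 9 5 12 8 0; path 5→root: 5 12 8 0.
First common node: 5.

5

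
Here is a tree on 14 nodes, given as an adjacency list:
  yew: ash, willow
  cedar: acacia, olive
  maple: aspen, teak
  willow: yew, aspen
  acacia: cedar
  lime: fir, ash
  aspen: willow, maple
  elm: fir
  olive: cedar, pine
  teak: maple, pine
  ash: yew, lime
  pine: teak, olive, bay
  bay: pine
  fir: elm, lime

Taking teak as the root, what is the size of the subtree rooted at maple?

maple's subtree: {maple, aspen, willow, yew, ash, lime, fir, elm}, size 8.

8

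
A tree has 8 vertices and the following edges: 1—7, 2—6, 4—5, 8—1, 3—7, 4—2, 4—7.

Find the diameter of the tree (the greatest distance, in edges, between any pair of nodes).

5

A longest path is 8 - 1 - 7 - 4 - 2 - 6, with 5 edges.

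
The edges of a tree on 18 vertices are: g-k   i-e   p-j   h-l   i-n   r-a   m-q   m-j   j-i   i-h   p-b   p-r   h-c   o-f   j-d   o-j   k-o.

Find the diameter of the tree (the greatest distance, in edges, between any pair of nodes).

6

BFS from c reaches g last, at distance 6; BFS from g confirms no node is farther.
Path: c–h–i–j–o–k–g.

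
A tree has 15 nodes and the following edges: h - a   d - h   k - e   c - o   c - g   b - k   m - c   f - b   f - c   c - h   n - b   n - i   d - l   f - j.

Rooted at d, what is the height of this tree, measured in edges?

e sits deepest: d-h-c-f-b-k-e — 6 edges from the root.

6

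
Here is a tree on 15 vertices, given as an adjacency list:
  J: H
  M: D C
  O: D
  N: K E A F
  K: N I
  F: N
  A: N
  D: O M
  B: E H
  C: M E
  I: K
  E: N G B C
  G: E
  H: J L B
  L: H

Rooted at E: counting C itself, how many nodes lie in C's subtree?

Descendants of C (including itself): C, M, D, O. That's 4.

4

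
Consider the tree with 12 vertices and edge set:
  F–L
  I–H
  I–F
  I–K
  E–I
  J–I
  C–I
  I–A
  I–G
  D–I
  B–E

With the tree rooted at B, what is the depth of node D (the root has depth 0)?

3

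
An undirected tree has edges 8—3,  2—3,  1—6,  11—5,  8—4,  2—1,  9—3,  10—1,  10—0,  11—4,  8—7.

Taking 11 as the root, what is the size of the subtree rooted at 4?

4's subtree: {4, 8, 3, 7, 2, 9, 1, 10, 6, 0}, size 10.

10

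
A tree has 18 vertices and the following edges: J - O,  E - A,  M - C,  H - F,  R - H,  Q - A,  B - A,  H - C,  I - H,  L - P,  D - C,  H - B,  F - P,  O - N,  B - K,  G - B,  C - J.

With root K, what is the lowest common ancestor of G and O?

Path G→root: G B K; path O→root: O J C H B K.
First common node: B.

B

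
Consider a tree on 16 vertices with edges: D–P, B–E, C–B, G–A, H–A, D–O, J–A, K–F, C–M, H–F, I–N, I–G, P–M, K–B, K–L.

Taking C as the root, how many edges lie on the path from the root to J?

C–B–K–F–H–A–J — 6 edges.

6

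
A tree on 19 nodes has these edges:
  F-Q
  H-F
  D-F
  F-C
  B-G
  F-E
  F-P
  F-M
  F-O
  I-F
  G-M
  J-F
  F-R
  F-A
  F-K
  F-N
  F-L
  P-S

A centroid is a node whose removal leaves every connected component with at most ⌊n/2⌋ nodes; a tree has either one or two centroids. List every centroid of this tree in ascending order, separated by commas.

F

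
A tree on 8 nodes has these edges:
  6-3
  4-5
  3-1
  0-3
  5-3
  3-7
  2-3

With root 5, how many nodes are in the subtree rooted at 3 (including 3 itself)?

6

The subtree rooted at 3 contains: 3, 2, 6, 0, 1, 7 — 6 nodes.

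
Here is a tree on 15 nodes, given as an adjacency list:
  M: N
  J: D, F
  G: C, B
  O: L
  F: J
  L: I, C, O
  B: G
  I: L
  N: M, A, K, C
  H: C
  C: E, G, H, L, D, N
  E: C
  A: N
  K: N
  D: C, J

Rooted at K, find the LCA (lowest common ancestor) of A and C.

N

Ancestors of A (toward the root): A, N, K.
Ancestors of C: C, N, K.
The deepest node appearing in both lists is N.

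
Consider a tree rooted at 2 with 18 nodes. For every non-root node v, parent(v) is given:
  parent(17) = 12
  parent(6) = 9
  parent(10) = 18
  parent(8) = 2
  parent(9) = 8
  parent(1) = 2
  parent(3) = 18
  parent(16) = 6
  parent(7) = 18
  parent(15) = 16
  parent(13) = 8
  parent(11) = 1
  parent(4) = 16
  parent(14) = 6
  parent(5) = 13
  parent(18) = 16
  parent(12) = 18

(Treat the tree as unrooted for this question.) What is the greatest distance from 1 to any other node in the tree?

8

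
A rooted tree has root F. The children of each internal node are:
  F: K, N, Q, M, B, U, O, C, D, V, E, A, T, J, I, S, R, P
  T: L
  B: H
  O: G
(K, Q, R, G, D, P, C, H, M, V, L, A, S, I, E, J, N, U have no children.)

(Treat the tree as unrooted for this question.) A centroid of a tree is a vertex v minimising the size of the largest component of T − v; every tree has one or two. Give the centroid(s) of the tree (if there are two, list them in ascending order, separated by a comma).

F

Removing F splits the tree into components of sizes 2, 2, 2, 1, 1, 1, 1, 1, 1, 1, 1, 1, 1, 1, 1, 1, 1, 1; the largest is 2 ≤ ⌊22/2⌋ = 11.
Every other node leaves some component of size > 11, so the centroid is unique.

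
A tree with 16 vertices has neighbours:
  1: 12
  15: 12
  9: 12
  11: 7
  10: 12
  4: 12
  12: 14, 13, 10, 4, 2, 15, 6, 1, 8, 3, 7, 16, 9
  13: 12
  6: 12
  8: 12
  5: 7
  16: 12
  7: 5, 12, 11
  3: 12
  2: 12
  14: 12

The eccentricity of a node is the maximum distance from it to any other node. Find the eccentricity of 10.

A farthest node from 10 is 11 (5 also at distance 3).
The path 10–12–7–11 has 3 edges.

3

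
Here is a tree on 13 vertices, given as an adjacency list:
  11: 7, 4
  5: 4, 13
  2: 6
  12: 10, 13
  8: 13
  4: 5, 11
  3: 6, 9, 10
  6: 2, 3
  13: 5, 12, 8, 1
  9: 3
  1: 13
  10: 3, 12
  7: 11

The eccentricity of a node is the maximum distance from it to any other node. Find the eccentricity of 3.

7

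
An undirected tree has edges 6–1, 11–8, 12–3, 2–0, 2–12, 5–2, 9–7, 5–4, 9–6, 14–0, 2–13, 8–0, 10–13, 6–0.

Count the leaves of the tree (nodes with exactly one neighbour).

Exactly 7 nodes have a single neighbour: 1, 3, 4, 7, 10, 11, 14.

7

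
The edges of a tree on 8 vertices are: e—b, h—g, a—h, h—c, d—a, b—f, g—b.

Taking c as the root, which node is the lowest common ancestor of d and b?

Path d→root: d a h c; path b→root: b g h c.
First common node: h.

h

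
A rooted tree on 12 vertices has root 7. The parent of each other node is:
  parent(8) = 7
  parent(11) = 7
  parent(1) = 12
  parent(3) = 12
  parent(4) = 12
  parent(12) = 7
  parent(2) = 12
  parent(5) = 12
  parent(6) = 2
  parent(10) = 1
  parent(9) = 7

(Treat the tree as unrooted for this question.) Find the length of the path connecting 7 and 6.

The path is 7 – 12 – 2 – 6, which has 3 edges.

3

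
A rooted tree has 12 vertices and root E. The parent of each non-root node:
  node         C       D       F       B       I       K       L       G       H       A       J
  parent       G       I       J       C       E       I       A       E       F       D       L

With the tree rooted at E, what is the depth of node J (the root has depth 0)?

5

Path from E to J: E → I → D → A → L → J, which has 5 edges.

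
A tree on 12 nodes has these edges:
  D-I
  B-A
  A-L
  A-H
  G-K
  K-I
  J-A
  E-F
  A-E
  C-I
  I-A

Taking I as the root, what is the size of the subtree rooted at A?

7

A's subtree: {A, J, L, E, H, B, F}, size 7.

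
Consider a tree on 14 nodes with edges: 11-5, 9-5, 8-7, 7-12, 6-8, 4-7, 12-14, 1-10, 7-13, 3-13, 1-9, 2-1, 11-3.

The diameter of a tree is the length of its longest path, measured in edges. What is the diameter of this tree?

BFS from 2 reaches 6 last, at distance 9; BFS from 6 confirms no node is farther.
Path: 2 - 1 - 9 - 5 - 11 - 3 - 13 - 7 - 8 - 6.

9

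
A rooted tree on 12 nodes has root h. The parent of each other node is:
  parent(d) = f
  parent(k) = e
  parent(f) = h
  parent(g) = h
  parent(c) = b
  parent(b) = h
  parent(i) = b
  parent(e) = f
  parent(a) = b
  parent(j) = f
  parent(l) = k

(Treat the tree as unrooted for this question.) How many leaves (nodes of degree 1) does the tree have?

7

The leaves are a, c, d, g, i, j, l.
That is 7 leaves.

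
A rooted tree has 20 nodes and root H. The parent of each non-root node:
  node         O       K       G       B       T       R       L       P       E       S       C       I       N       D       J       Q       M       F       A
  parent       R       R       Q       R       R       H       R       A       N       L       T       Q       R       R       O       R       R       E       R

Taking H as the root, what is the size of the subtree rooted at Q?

3

The subtree rooted at Q contains: Q, G, I — 3 nodes.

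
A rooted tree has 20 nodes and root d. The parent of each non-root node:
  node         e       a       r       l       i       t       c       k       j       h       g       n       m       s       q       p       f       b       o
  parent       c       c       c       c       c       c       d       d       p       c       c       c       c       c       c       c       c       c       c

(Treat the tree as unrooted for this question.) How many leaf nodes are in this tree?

17

Exactly 17 nodes have a single neighbour: a, b, e, f, g, h, i, j, k, l, m, n, o, q, r, s, t.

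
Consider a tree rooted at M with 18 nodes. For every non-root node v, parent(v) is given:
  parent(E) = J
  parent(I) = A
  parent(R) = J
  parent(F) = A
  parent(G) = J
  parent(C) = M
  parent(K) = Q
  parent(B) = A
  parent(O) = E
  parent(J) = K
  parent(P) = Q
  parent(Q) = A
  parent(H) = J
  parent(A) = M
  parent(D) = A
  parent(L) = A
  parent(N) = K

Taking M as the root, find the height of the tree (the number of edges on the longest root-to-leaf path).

A deepest node is O, reached by M – A – Q – K – J – E – O.
That path has 6 edges, so the height is 6.

6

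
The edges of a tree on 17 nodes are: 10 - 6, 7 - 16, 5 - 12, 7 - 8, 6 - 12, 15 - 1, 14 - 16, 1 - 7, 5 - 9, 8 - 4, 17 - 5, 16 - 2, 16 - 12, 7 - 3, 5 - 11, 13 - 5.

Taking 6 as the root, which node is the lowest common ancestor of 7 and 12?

12

Path 7→root: 7 16 12 6; path 12→root: 12 6.
First common node: 12.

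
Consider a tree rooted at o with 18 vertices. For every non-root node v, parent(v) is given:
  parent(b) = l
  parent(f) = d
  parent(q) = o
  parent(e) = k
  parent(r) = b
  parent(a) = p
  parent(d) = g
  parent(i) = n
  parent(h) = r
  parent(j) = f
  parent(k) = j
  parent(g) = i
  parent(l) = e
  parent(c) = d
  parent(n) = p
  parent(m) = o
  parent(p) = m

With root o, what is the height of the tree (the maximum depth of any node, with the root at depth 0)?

14

h sits deepest: o → m → p → n → i → g → d → f → j → k → e → l → b → r → h — 14 edges from the root.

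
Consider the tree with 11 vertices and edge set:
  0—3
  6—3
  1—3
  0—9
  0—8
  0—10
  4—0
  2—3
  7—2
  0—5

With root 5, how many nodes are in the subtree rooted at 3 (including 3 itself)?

3's subtree: {3, 6, 1, 2, 7}, size 5.

5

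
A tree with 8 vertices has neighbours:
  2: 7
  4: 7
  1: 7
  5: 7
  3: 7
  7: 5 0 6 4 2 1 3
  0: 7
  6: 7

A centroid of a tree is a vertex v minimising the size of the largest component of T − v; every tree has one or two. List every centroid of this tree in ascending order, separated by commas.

7

Delete 7: the remaining components have sizes 1, 1, 1, 1, 1, 1, 1. Max 1 ≤ 4, so 7 is a centroid.
Every other node leaves some component of size > 4, so the centroid is unique.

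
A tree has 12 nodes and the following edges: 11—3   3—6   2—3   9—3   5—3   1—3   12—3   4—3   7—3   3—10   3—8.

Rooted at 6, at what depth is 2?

6 → 3 → 2 — 2 edges.

2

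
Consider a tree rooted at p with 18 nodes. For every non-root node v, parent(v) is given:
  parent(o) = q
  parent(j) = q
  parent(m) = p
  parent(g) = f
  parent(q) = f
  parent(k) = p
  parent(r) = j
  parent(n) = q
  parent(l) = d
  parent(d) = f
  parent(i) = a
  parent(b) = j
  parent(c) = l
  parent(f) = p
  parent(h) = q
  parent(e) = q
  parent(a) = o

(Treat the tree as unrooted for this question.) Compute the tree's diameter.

BFS from i reaches c last, at distance 7; BFS from c confirms no node is farther.
Path: i-a-o-q-f-d-l-c.

7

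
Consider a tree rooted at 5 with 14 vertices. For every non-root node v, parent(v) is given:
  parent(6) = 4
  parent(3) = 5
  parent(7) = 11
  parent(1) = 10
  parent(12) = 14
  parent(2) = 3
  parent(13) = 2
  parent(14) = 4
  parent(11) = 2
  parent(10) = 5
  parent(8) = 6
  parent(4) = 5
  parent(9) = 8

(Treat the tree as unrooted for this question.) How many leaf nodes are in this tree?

Exactly 5 nodes have a single neighbour: 1, 7, 9, 12, 13.

5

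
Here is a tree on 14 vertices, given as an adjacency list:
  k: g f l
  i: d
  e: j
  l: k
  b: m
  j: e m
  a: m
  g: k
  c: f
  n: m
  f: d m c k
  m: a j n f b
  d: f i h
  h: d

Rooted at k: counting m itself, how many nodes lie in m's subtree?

6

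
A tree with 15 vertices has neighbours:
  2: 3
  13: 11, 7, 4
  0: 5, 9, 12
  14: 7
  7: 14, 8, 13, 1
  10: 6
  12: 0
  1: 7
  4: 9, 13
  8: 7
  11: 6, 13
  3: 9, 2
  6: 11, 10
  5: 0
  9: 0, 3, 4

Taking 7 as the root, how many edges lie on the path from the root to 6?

3

Climbing from 6 to the root: 6 → 11 → 13 → 7. That's 3 steps.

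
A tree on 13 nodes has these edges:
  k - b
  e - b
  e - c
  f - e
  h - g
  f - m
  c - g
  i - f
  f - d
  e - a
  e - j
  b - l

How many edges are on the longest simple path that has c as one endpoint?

The node farthest from c is i (d, m, l, k also at distance 3), via c–e–f–i — 3 edges.

3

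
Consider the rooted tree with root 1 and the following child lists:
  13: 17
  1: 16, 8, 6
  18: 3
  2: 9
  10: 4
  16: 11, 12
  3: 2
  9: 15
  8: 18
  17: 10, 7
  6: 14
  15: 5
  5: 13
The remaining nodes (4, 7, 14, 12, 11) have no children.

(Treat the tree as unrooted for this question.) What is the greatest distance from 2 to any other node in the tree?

7

The node farthest from 2 is 4, via 2-9-15-5-13-17-10-4 — 7 edges.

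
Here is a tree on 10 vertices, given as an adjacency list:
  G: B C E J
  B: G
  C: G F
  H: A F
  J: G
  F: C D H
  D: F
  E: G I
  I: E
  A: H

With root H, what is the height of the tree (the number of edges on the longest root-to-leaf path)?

5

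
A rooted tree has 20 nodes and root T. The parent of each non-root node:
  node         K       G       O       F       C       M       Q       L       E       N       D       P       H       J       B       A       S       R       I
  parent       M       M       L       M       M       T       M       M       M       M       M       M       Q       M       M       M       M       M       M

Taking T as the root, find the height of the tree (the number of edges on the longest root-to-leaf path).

O sits deepest: T → M → L → O — 3 edges from the root.

3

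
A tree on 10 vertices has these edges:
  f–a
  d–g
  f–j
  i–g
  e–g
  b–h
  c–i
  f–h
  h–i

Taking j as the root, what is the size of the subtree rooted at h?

7

h's subtree: {h, i, b, c, g, e, d}, size 7.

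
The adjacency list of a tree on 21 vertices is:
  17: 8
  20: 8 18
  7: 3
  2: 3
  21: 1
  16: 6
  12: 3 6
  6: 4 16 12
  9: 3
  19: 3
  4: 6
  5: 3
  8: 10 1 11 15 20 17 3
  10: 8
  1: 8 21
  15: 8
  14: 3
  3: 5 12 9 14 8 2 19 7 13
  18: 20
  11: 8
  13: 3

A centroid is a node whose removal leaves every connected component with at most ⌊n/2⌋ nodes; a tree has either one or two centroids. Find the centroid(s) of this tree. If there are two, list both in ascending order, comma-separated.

Delete 3: the remaining components have sizes 9, 4, 1, 1, 1, 1, 1, 1, 1. Max 9 ≤ 10, so 3 is a centroid.
Every other node leaves some component of size > 10, so the centroid is unique.

3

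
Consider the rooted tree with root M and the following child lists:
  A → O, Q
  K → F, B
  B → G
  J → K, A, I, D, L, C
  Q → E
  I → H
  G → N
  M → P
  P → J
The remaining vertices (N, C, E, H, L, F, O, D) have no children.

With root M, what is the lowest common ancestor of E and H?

J

Ancestors of E (toward the root): E, Q, A, J, P, M.
Ancestors of H: H, I, J, P, M.
The deepest node appearing in both lists is J.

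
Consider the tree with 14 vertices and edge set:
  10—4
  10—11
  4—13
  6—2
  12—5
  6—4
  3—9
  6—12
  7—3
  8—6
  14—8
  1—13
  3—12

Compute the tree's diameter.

BFS from 11 reaches 7 last, at distance 6; BFS from 7 confirms no node is farther.
Path: 11-10-4-6-12-3-7.

6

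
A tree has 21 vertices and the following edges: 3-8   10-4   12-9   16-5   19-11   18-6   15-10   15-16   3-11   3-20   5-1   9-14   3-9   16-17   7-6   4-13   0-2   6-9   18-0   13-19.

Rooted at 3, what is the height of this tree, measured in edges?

9

A deepest node is 1, reached by 3–11–19–13–4–10–15–16–5–1.
That path has 9 edges, so the height is 9.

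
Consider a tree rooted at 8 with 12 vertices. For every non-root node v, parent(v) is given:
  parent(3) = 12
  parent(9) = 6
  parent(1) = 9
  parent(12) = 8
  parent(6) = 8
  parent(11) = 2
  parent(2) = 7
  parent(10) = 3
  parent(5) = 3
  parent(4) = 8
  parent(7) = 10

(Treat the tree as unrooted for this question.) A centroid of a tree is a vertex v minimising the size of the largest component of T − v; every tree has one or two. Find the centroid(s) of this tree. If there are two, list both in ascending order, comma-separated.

If 3 is removed the pieces have sizes 6, 4, 1, all ≤ ⌊12/2⌋ = 6.
12 is adjacent to 3 and is also a centroid (the largest component after removing it is likewise 6).

3, 12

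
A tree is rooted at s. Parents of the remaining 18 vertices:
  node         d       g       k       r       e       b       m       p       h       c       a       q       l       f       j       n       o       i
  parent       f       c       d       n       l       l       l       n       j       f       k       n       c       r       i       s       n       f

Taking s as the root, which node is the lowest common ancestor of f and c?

f

Ancestors of f (toward the root): f, r, n, s.
Ancestors of c: c, f, r, n, s.
The deepest node appearing in both lists is f.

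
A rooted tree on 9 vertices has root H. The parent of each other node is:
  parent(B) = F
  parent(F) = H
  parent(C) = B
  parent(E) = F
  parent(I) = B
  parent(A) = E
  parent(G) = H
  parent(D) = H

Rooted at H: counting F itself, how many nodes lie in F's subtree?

6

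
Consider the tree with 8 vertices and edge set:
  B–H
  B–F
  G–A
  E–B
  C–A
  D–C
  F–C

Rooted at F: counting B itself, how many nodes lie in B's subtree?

B's subtree: {B, E, H}, size 3.

3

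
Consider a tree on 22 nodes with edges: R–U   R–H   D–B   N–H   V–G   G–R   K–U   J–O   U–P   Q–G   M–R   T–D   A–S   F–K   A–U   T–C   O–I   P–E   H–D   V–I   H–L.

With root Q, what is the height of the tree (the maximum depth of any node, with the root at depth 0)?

The longest root-to-leaf path is Q → G → R → H → D → T → C (6 edges).

6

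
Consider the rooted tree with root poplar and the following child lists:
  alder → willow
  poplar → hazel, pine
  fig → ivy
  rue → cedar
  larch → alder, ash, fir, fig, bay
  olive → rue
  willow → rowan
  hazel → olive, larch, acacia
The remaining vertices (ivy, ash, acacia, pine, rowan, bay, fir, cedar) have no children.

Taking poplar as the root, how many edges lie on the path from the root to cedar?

4

Path from poplar to cedar: poplar → hazel → olive → rue → cedar, which has 4 edges.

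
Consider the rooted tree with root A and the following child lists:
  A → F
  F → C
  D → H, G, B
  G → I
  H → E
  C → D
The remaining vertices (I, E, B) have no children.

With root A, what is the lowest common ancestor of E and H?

E's ancestor chain is E, H, D, C, F, A and H's is H, D, C, F, A; they first meet at H.

H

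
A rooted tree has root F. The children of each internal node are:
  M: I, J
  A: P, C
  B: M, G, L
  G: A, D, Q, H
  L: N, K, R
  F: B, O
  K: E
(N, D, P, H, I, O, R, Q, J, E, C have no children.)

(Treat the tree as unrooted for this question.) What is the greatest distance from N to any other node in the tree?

5

Distances from N peak at 5, attained at P (C also at distance 5).
N-L-B-G-A-P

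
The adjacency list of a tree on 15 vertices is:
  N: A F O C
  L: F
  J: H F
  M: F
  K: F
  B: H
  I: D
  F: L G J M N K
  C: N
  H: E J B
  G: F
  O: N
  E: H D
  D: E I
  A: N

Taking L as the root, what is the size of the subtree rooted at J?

The subtree rooted at J contains: J, H, E, B, D, I — 6 nodes.

6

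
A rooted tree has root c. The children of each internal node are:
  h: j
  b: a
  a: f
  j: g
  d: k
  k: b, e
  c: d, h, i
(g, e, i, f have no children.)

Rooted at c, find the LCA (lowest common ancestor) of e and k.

k

Ancestors of e (toward the root): e, k, d, c.
Ancestors of k: k, d, c.
The deepest node appearing in both lists is k.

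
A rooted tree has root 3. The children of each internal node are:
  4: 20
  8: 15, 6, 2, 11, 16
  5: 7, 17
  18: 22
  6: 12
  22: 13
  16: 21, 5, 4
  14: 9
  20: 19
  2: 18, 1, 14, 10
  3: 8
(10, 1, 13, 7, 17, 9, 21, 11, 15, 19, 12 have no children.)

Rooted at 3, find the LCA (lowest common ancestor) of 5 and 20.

16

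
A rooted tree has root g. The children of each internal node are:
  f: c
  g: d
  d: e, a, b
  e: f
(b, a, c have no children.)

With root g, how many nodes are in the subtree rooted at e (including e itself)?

3

The subtree rooted at e contains: e, f, c — 3 nodes.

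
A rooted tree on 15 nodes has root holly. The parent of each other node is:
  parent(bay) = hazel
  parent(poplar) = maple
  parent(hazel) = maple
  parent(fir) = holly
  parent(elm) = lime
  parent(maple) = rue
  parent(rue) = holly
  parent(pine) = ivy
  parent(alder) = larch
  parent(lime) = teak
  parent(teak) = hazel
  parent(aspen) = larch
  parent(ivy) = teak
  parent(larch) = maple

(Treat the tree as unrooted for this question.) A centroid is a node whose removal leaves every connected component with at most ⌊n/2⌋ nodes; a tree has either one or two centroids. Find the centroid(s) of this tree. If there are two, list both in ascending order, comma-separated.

maple

Delete maple: the remaining components have sizes 7, 3, 3, 1. Max 7 ≤ 7, so maple is a centroid.
Every other node leaves some component of size > 7, so the centroid is unique.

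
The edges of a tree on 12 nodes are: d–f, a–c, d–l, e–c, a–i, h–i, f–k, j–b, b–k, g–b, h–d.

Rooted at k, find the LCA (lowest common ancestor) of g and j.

Path g→root: g b k; path j→root: j b k.
First common node: b.

b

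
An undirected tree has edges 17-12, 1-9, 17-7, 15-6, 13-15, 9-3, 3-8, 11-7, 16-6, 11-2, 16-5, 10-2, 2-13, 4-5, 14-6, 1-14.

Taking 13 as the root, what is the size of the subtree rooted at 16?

Descendants of 16 (including itself): 16, 5, 4. That's 3.

3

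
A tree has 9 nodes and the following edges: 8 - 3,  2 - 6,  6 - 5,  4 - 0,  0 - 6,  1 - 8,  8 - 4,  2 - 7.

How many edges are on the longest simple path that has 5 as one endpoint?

Distances from 5 peak at 5, attained at 3 (1 also at distance 5).
5-6-0-4-8-3

5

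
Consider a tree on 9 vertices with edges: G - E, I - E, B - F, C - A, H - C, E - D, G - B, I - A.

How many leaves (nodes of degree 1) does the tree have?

3

The leaves are D, F, H.
That is 3 leaves.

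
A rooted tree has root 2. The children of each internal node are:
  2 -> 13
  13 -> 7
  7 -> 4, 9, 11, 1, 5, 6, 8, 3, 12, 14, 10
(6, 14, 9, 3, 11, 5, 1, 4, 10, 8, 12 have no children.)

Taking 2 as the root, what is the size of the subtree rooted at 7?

12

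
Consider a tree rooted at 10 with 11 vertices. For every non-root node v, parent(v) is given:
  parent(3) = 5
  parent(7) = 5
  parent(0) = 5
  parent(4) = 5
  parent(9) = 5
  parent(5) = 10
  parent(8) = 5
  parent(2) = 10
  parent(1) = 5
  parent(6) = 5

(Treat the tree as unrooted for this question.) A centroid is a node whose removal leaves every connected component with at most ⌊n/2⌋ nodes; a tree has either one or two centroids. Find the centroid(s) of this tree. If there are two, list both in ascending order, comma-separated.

If 5 is removed the pieces have sizes 2, 1, 1, 1, 1, 1, 1, 1, 1, all ≤ ⌊11/2⌋ = 5.
Every other node leaves some component of size > 5, so the centroid is unique.

5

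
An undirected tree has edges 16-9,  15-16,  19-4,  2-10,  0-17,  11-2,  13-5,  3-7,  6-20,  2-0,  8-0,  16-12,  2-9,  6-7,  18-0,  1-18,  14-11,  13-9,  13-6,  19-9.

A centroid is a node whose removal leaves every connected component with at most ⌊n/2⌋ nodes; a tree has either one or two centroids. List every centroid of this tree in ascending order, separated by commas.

Removing 9 splits the tree into components of sizes 9, 6, 3, 2; the largest is 9 ≤ ⌊21/2⌋ = 10.
Every other node leaves some component of size > 10, so the centroid is unique.

9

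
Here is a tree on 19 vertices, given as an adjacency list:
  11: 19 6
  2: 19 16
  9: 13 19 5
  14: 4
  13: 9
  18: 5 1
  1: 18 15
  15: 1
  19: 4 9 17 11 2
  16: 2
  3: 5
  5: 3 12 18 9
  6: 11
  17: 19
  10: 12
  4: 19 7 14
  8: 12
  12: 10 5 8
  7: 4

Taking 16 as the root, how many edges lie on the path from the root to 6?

4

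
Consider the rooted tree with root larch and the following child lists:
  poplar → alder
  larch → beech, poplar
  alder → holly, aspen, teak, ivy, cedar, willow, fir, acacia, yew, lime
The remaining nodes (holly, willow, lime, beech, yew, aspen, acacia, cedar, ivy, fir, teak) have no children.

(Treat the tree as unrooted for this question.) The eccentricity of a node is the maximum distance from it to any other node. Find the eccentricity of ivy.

4

The node farthest from ivy is beech, via ivy–alder–poplar–larch–beech — 4 edges.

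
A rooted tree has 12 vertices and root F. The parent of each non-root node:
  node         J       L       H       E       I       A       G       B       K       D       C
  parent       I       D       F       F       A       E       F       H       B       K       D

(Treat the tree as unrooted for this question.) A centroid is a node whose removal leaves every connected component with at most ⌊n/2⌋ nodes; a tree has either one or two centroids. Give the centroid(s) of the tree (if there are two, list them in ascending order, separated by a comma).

F, H

Removing F splits the tree into components of sizes 6, 4, 1; the largest is 6 ≤ ⌊12/2⌋ = 6.
Its neighbour H also leaves a largest component of size 6, so both are centroids.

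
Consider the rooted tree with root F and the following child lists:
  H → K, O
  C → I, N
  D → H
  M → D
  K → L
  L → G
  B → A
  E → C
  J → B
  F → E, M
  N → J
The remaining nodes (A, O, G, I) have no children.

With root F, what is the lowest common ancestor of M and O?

Ancestors of M (toward the root): M, F.
Ancestors of O: O, H, D, M, F.
The deepest node appearing in both lists is M.

M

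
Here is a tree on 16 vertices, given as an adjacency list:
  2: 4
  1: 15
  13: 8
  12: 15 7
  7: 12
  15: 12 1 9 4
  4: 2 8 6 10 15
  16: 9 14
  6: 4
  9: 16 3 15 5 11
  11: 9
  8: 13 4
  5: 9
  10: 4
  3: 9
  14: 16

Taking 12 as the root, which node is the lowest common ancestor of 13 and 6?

4

Ancestors of 13 (toward the root): 13, 8, 4, 15, 12.
Ancestors of 6: 6, 4, 15, 12.
The deepest node appearing in both lists is 4.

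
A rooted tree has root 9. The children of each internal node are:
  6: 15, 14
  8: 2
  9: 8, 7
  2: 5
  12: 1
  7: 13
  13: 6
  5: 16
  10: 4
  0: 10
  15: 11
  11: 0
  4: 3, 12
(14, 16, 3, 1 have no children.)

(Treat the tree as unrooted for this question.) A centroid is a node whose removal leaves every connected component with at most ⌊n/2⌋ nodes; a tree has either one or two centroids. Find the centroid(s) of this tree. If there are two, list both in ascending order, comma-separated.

6

If 6 is removed the pieces have sizes 8, 7, 1, all ≤ ⌊17/2⌋ = 8.
Every other node leaves some component of size > 8, so the centroid is unique.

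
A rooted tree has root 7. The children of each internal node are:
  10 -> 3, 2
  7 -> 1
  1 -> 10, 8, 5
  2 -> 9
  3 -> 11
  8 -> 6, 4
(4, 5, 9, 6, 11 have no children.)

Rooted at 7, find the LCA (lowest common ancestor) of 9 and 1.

1

9's ancestor chain is 9, 2, 10, 1, 7 and 1's is 1, 7; they first meet at 1.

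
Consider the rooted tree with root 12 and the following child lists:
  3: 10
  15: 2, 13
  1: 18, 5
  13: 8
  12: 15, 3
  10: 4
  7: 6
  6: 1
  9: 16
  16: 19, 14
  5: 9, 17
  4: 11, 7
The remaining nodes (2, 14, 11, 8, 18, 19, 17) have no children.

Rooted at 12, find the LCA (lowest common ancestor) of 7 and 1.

7

Path 7→root: 7 4 10 3 12; path 1→root: 1 6 7 4 10 3 12.
First common node: 7.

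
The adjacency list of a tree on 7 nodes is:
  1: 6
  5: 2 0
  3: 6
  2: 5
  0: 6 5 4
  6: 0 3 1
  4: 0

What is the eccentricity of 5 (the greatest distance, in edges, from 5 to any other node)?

3

The node farthest from 5 is 1 (3 also at distance 3), via 5-0-6-1 — 3 edges.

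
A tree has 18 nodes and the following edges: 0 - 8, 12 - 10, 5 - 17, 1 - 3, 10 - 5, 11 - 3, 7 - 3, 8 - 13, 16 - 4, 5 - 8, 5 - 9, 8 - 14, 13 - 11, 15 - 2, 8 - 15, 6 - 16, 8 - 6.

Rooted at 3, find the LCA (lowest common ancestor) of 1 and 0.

3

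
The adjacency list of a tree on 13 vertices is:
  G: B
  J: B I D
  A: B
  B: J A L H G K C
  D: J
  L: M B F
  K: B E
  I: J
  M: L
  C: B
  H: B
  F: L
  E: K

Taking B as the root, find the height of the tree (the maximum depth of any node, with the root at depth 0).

2

The longest root-to-leaf path is B – L – M (2 edges).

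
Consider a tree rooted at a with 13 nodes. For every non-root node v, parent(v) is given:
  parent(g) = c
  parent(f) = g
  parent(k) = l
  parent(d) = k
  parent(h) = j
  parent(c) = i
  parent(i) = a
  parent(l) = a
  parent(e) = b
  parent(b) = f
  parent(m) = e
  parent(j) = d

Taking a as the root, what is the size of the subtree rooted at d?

d's subtree: {d, j, h}, size 3.

3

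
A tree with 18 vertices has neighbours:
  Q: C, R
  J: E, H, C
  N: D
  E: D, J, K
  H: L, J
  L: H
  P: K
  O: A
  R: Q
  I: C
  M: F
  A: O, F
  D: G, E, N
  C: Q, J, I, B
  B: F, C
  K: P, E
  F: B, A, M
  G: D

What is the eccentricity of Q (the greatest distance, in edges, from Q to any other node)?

The node farthest from Q is G (N, O, P also at distance 5), via Q-C-J-E-D-G — 5 edges.

5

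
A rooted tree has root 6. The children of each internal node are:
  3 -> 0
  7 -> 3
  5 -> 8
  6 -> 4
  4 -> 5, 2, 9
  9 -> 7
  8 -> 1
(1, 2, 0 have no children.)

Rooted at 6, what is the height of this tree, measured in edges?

A deepest node is 0, reached by 6 – 4 – 9 – 7 – 3 – 0.
That path has 5 edges, so the height is 5.

5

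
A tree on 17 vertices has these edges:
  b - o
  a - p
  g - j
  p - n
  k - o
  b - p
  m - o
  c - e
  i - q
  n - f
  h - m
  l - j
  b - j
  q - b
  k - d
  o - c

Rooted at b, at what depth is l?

Climbing from l to the root: l – j – b. That's 2 steps.

2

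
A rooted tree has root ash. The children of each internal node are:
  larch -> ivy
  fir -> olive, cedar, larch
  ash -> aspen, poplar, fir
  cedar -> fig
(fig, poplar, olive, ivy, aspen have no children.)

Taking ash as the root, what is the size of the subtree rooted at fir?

Descendants of fir (including itself): fir, larch, cedar, olive, ivy, fig. That's 6.

6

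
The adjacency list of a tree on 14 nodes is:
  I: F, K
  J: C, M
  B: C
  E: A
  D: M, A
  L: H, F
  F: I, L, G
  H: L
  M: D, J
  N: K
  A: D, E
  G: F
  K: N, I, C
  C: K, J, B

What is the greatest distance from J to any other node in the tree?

A farthest node from J is H.
The path J – C – K – I – F – L – H has 6 edges.

6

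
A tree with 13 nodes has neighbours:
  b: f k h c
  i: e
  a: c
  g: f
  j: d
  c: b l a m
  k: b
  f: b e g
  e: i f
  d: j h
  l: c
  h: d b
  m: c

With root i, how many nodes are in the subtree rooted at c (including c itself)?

Descendants of c (including itself): c, a, l, m. That's 4.

4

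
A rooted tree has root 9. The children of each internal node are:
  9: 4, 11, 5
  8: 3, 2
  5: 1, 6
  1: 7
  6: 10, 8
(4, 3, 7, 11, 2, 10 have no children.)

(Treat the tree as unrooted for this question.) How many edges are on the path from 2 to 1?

2 – 8 – 6 – 5 – 1: 4 edges.

4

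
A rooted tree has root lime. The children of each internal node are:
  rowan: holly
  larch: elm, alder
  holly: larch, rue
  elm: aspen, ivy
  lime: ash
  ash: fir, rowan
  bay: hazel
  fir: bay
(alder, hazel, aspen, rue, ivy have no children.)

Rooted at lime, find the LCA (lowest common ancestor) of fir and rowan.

ash

fir's ancestor chain is fir, ash, lime and rowan's is rowan, ash, lime; they first meet at ash.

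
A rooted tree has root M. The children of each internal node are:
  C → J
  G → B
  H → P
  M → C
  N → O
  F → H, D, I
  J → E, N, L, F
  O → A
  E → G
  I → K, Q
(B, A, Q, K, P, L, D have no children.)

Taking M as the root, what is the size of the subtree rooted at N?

3

N's subtree: {N, O, A}, size 3.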